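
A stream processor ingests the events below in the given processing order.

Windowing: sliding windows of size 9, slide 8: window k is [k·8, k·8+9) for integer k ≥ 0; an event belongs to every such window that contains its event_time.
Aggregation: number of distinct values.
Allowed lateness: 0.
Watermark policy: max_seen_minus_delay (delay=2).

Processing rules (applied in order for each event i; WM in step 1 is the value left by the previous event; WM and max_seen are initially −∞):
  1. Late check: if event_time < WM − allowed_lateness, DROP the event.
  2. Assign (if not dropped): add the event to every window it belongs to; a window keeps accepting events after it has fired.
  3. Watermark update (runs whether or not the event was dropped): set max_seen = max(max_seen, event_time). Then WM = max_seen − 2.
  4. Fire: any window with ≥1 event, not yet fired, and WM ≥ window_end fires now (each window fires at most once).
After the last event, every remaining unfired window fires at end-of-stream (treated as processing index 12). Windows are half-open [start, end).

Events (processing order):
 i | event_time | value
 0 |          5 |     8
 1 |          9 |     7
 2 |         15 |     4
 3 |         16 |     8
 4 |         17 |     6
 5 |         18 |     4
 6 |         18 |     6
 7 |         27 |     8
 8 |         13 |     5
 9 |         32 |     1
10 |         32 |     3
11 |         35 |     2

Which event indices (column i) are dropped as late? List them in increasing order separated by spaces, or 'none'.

8

i=0 t=5 v=8: → [0,9); WM=3
i=1 t=9 v=7: → [8,17); WM=7
i=2 t=15 v=4: → [8,17); WM=13; [0,9) fires=1
i=3 t=16 v=8: → [16,25),[8,17); WM=14
i=4 t=17 v=6: → [16,25); WM=15
i=5 t=18 v=4: → [16,25); WM=16
i=6 t=18 v=6: → [16,25); WM=16
i=7 t=27 v=8: → [24,33); WM=25; [8,17) fires=3 [16,25) fires=3
i=8 t=13 v=5: DROP (t<25-0); WM=25
i=9 t=32 v=1: → [32,41),[24,33); WM=30
i=10 t=32 v=3: → [32,41),[24,33); WM=30
i=11 t=35 v=2: → [32,41); WM=33; [24,33) fires=3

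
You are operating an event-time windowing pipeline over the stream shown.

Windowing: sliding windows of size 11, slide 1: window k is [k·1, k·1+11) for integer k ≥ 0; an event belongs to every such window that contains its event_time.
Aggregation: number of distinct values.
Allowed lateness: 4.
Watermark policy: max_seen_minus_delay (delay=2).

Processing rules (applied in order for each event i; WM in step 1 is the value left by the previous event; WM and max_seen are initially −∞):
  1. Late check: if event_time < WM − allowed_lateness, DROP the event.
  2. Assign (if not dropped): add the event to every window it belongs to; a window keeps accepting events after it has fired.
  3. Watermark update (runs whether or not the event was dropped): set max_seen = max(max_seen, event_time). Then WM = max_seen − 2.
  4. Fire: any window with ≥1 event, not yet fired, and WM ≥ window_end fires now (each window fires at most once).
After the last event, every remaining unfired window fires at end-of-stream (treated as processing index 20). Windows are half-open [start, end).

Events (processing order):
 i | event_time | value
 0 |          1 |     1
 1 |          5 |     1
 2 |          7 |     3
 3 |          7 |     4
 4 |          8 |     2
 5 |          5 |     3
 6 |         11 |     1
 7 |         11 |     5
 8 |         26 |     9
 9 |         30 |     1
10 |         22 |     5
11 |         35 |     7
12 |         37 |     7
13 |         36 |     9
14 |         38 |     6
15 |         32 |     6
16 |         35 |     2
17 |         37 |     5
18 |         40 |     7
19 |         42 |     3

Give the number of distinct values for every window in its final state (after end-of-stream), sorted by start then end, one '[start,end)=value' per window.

[0,11)=4 [1,12)=5 [2,13)=5 [3,14)=5 [4,15)=5 [5,16)=5 [6,17)=5 [7,18)=5 [8,19)=3 [9,20)=2 [10,21)=2 [11,22)=2 [16,27)=1 [17,28)=1 [18,29)=1 [19,30)=1 [20,31)=2 [21,32)=2 [22,33)=3 [23,34)=3 [24,35)=3 [25,36)=5 [26,37)=5 [27,38)=6 [28,39)=6 [29,40)=6 [30,41)=6 [31,42)=5 [32,43)=6 [33,44)=6 [34,45)=6 [35,46)=6 [36,47)=5 [37,48)=4 [38,49)=3 [39,50)=2 [40,51)=2 [41,52)=1 [42,53)=1

i=0 t=1 v=1: → [1,12),[0,11); WM=-1
i=1 t=5 v=1: → [5,16),[4,15),[3,14),[2,13),[1,12),[0,11); WM=3
i=2 t=7 v=3: → [7,18),[6,17),[5,16),[4,15),[3,14),[2,13),[1,12),[0,11); WM=5
i=3 t=7 v=4: → [7,18),[6,17),[5,16),[4,15),[3,14),[2,13),[1,12),[0,11); WM=5
i=4 t=8 v=2: → [8,19),[7,18),[6,17),[5,16),[4,15),[3,14),[2,13),[1,12),[0,11); WM=6
i=5 t=5 v=3: → [5,16),[4,15),[3,14),[2,13),[1,12),[0,11); WM=6
i=6 t=11 v=1: → [11,22),[10,21),[9,20),[8,19),[7,18),[6,17),[5,16),[4,15),[3,14),[2,13),[1,12); WM=9
i=7 t=11 v=5: → [11,22),[10,21),[9,20),[8,19),[7,18),[6,17),[5,16),[4,15),[3,14),[2,13),[1,12); WM=9
i=8 t=26 v=9: → [26,37),[25,36),[24,35),[23,34),[22,33),[21,32),[20,31),[19,30),[18,29),[17,28),[16,27); WM=24; [0,11) fires=4 [1,12) fires=5 [2,13) fires=5 [3,14) fires=5 [4,15) fires=5 [5,16) fires=5 [6,17) fires=5 [7,18) fires=5 [8,19) fires=3 [9,20) fires=2 [10,21) fires=2 [11,22) fires=2
i=9 t=30 v=1: → [30,41),[29,40),[28,39),[27,38),[26,37),[25,36),[24,35),[23,34),[22,33),[21,32),[20,31); WM=28; [16,27) fires=1 [17,28) fires=1
i=10 t=22 v=5: DROP (t<28-4); WM=28
i=11 t=35 v=7: → [35,46),[34,45),[33,44),[32,43),[31,42),[30,41),[29,40),[28,39),[27,38),[26,37),[25,36); WM=33; [18,29) fires=1 [19,30) fires=1 [20,31) fires=2 [21,32) fires=2 [22,33) fires=2
i=12 t=37 v=7: → [37,48),[36,47),[35,46),[34,45),[33,44),[32,43),[31,42),[30,41),[29,40),[28,39),[27,38); WM=35; [23,34) fires=2 [24,35) fires=2
i=13 t=36 v=9: → [36,47),[35,46),[34,45),[33,44),[32,43),[31,42),[30,41),[29,40),[28,39),[27,38),[26,37); WM=35
i=14 t=38 v=6: → [38,49),[37,48),[36,47),[35,46),[34,45),[33,44),[32,43),[31,42),[30,41),[29,40),[28,39); WM=36; [25,36) fires=3
i=15 t=32 v=6: → [32,43),[31,42),[30,41),[29,40),[28,39),[27,38),[26,37),[25,36),[24,35),[23,34),[22,33); WM=36
i=16 t=35 v=2: → [35,46),[34,45),[33,44),[32,43),[31,42),[30,41),[29,40),[28,39),[27,38),[26,37),[25,36); WM=36
i=17 t=37 v=5: → [37,48),[36,47),[35,46),[34,45),[33,44),[32,43),[31,42),[30,41),[29,40),[28,39),[27,38); WM=36
i=18 t=40 v=7: → [40,51),[39,50),[38,49),[37,48),[36,47),[35,46),[34,45),[33,44),[32,43),[31,42),[30,41); WM=38; [26,37) fires=5 [27,38) fires=6
i=19 t=42 v=3: → [42,53),[41,52),[40,51),[39,50),[38,49),[37,48),[36,47),[35,46),[34,45),[33,44),[32,43); WM=40; [28,39) fires=6 [29,40) fires=6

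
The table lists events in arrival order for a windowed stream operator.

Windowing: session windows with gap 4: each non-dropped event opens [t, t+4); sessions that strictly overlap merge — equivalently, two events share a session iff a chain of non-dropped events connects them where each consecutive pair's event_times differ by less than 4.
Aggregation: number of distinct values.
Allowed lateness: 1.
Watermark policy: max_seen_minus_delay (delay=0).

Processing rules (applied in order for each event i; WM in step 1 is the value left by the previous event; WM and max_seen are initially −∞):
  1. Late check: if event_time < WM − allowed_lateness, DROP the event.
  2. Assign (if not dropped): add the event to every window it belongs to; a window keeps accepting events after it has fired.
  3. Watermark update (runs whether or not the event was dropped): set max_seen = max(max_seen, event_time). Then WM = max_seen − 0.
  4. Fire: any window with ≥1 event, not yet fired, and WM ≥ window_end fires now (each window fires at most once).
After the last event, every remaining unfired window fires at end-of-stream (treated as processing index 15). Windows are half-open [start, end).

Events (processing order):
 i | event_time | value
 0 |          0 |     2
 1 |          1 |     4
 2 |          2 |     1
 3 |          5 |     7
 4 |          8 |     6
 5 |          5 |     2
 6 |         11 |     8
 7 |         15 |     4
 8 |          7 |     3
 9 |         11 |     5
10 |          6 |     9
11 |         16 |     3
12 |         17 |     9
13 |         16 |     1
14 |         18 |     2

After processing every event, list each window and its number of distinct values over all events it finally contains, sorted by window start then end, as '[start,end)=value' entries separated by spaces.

i=0 t=0 v=2: → [0,4); WM=0
i=1 t=1 v=4: → [0,5); WM=1
i=2 t=2 v=1: → [0,6); WM=2
i=3 t=5 v=7: → [0,9); WM=5
i=4 t=8 v=6: → [0,12); WM=8
i=5 t=5 v=2: DROP (t<8-1); WM=8
i=6 t=11 v=8: → [0,15); WM=11
i=7 t=15 v=4: → [15,19); WM=15
i=8 t=7 v=3: DROP (t<15-1); WM=15
i=9 t=11 v=5: DROP (t<15-1); WM=15
i=10 t=6 v=9: DROP (t<15-1); WM=15
i=11 t=16 v=3: → [15,20); WM=16
i=12 t=17 v=9: → [15,21); WM=17
i=13 t=16 v=1: → [15,21); WM=17
i=14 t=18 v=2: → [15,22); WM=18

[0,15)=6 [15,22)=5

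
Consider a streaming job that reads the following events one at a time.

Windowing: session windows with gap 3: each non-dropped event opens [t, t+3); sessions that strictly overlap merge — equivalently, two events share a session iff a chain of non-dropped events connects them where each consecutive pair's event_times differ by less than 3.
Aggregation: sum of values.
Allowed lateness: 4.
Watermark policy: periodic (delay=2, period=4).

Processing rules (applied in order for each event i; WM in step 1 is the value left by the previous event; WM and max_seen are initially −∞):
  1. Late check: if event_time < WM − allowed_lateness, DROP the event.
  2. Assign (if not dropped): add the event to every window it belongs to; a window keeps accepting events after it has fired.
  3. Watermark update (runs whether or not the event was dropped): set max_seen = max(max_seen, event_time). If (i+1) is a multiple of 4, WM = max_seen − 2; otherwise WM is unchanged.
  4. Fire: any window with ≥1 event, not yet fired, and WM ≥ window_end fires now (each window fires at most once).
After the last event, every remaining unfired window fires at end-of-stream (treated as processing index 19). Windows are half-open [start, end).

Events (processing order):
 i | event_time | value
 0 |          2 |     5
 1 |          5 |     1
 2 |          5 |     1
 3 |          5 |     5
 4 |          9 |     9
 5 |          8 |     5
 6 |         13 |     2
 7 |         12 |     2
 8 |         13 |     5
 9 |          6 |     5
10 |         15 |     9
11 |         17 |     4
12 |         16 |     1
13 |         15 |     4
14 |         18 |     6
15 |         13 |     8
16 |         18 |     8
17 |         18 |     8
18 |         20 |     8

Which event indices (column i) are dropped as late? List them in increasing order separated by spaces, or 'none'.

9

i=0 t=2 v=5: → [2,5); WM=−∞
i=1 t=5 v=1: → [5,8); WM=−∞
i=2 t=5 v=1: → [5,8); WM=−∞
i=3 t=5 v=5: → [5,8); WM=3
i=4 t=9 v=9: → [9,12); WM=3
i=5 t=8 v=5: → [8,12); WM=3
i=6 t=13 v=2: → [13,16); WM=3
i=7 t=12 v=2: → [12,16); WM=11
i=8 t=13 v=5: → [12,16); WM=11
i=9 t=6 v=5: DROP (t<11-4); WM=11
i=10 t=15 v=9: → [12,18); WM=11
i=11 t=17 v=4: → [12,20); WM=15
i=12 t=16 v=1: → [12,20); WM=15
i=13 t=15 v=4: → [12,20); WM=15
i=14 t=18 v=6: → [12,21); WM=15
i=15 t=13 v=8: → [12,21); WM=16
i=16 t=18 v=8: → [12,21); WM=16
i=17 t=18 v=8: → [12,21); WM=16
i=18 t=20 v=8: → [12,23); WM=16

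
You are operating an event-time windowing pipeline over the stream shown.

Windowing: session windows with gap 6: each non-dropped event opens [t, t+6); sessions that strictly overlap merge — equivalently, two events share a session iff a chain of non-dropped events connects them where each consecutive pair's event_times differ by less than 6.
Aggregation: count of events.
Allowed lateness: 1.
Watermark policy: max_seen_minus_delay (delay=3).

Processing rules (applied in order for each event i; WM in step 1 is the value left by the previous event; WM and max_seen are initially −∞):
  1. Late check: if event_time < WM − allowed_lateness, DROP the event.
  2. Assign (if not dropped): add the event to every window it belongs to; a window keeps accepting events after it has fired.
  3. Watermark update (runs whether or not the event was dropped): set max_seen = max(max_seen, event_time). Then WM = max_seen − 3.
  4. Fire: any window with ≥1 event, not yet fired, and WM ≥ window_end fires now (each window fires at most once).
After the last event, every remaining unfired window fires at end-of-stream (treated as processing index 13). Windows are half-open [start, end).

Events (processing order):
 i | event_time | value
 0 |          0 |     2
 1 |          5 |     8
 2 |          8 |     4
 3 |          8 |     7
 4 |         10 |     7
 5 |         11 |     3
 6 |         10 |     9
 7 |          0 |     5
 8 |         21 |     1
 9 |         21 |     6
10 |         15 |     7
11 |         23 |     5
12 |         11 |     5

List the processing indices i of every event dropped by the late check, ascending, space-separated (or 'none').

i=0 t=0 v=2: → [0,6); WM=-3
i=1 t=5 v=8: → [0,11); WM=2
i=2 t=8 v=4: → [0,14); WM=5
i=3 t=8 v=7: → [0,14); WM=5
i=4 t=10 v=7: → [0,16); WM=7
i=5 t=11 v=3: → [0,17); WM=8
i=6 t=10 v=9: → [0,17); WM=8
i=7 t=0 v=5: DROP (t<8-1); WM=8
i=8 t=21 v=1: → [21,27); WM=18
i=9 t=21 v=6: → [21,27); WM=18
i=10 t=15 v=7: DROP (t<18-1); WM=18
i=11 t=23 v=5: → [21,29); WM=20
i=12 t=11 v=5: DROP (t<20-1); WM=20

7 10 12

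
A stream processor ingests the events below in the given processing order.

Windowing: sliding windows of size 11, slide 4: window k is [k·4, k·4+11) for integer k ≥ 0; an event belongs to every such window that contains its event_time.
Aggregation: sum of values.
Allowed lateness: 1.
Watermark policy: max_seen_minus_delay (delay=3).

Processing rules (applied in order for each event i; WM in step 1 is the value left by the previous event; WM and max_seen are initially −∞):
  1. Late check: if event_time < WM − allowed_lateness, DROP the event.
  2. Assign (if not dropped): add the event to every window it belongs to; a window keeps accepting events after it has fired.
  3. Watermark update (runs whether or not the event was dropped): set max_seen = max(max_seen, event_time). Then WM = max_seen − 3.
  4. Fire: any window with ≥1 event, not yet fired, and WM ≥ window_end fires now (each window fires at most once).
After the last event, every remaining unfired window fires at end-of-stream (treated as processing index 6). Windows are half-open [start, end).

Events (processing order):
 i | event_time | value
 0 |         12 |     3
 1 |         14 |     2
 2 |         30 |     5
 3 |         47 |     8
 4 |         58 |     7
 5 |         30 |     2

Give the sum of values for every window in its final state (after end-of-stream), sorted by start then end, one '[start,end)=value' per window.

i=0 t=12 v=3: → [12,23),[8,19),[4,15); WM=9
i=1 t=14 v=2: → [12,23),[8,19),[4,15); WM=11
i=2 t=30 v=5: → [28,39),[24,35),[20,31); WM=27; [4,15) fires=5 [8,19) fires=5 [12,23) fires=5
i=3 t=47 v=8: → [44,55),[40,51); WM=44; [20,31) fires=5 [24,35) fires=5 [28,39) fires=5
i=4 t=58 v=7: → [56,67),[52,63),[48,59); WM=55; [40,51) fires=8 [44,55) fires=8
i=5 t=30 v=2: DROP (t<55-1); WM=55

[4,15)=5 [8,19)=5 [12,23)=5 [20,31)=5 [24,35)=5 [28,39)=5 [40,51)=8 [44,55)=8 [48,59)=7 [52,63)=7 [56,67)=7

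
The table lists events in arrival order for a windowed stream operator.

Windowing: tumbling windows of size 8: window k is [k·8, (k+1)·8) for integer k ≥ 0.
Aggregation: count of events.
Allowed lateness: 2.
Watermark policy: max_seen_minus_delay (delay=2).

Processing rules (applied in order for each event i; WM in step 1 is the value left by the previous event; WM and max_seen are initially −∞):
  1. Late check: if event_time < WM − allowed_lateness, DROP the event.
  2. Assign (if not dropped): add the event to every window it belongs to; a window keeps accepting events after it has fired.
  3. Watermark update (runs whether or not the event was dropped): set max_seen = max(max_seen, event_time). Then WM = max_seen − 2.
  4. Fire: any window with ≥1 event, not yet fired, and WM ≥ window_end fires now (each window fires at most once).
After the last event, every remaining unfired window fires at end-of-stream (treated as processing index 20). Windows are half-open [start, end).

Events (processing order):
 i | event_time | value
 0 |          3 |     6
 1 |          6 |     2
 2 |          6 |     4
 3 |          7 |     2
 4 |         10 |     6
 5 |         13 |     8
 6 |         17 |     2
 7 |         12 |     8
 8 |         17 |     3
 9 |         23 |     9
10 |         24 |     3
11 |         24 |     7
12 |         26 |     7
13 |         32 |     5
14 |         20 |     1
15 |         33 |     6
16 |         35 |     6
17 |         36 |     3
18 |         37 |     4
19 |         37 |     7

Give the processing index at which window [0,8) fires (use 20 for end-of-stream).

i=0 t=3 v=6: → [0,8); WM=1
i=1 t=6 v=2: → [0,8); WM=4
i=2 t=6 v=4: → [0,8); WM=4
i=3 t=7 v=2: → [0,8); WM=5
i=4 t=10 v=6: → [8,16); WM=8; [0,8) fires=4
i=5 t=13 v=8: → [8,16); WM=11
i=6 t=17 v=2: → [16,24); WM=15
i=7 t=12 v=8: DROP (t<15-2); WM=15
i=8 t=17 v=3: → [16,24); WM=15
i=9 t=23 v=9: → [16,24); WM=21; [8,16) fires=2
i=10 t=24 v=3: → [24,32); WM=22
i=11 t=24 v=7: → [24,32); WM=22
i=12 t=26 v=7: → [24,32); WM=24; [16,24) fires=3
i=13 t=32 v=5: → [32,40); WM=30
i=14 t=20 v=1: DROP (t<30-2); WM=30
i=15 t=33 v=6: → [32,40); WM=31
i=16 t=35 v=6: → [32,40); WM=33; [24,32) fires=3
i=17 t=36 v=3: → [32,40); WM=34
i=18 t=37 v=4: → [32,40); WM=35
i=19 t=37 v=7: → [32,40); WM=35

4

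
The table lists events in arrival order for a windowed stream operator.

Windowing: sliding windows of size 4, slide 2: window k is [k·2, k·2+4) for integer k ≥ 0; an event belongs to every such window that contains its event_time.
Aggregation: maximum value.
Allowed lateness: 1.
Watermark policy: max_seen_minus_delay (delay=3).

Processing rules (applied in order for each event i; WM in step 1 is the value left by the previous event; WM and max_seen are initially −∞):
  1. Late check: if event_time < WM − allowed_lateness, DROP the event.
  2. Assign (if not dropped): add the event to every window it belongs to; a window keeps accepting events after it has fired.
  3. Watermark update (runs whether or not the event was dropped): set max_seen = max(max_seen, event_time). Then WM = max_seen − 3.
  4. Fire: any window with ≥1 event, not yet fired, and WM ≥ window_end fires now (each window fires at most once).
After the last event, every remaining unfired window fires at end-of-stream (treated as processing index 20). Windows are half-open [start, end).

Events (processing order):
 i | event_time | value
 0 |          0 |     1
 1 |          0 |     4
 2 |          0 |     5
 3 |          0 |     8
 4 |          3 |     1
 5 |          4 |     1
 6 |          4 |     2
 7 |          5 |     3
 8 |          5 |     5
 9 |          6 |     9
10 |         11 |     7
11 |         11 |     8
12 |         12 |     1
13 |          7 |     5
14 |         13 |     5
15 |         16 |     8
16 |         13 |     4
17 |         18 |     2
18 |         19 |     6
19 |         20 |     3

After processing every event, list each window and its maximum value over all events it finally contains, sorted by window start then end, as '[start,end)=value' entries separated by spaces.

i=0 t=0 v=1: → [0,4); WM=-3
i=1 t=0 v=4: → [0,4); WM=-3
i=2 t=0 v=5: → [0,4); WM=-3
i=3 t=0 v=8: → [0,4); WM=-3
i=4 t=3 v=1: → [2,6),[0,4); WM=0
i=5 t=4 v=1: → [4,8),[2,6); WM=1
i=6 t=4 v=2: → [4,8),[2,6); WM=1
i=7 t=5 v=3: → [4,8),[2,6); WM=2
i=8 t=5 v=5: → [4,8),[2,6); WM=2
i=9 t=6 v=9: → [6,10),[4,8); WM=3
i=10 t=11 v=7: → [10,14),[8,12); WM=8; [0,4) fires=8 [2,6) fires=5 [4,8) fires=9
i=11 t=11 v=8: → [10,14),[8,12); WM=8
i=12 t=12 v=1: → [12,16),[10,14); WM=9
i=13 t=7 v=5: DROP (t<9-1); WM=9
i=14 t=13 v=5: → [12,16),[10,14); WM=10; [6,10) fires=9
i=15 t=16 v=8: → [16,20),[14,18); WM=13; [8,12) fires=8
i=16 t=13 v=4: → [12,16),[10,14); WM=13
i=17 t=18 v=2: → [18,22),[16,20); WM=15; [10,14) fires=8
i=18 t=19 v=6: → [18,22),[16,20); WM=16; [12,16) fires=5
i=19 t=20 v=3: → [20,24),[18,22); WM=17

[0,4)=8 [2,6)=5 [4,8)=9 [6,10)=9 [8,12)=8 [10,14)=8 [12,16)=5 [14,18)=8 [16,20)=8 [18,22)=6 [20,24)=3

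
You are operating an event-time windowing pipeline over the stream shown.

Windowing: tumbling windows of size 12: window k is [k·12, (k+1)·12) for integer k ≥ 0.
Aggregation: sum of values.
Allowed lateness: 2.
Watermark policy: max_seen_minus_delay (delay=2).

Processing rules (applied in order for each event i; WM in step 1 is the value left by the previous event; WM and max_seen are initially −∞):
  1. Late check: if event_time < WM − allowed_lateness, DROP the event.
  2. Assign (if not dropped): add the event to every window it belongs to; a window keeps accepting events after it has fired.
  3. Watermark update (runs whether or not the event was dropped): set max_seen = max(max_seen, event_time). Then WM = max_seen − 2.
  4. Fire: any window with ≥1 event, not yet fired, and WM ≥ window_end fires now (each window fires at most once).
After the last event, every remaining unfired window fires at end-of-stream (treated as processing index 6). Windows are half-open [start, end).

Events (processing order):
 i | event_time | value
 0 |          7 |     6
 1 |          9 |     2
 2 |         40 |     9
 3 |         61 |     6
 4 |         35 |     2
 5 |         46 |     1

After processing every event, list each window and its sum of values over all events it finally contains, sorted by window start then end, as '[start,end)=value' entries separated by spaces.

[0,12)=8 [36,48)=9 [60,72)=6

i=0 t=7 v=6: → [0,12); WM=5
i=1 t=9 v=2: → [0,12); WM=7
i=2 t=40 v=9: → [36,48); WM=38; [0,12) fires=8
i=3 t=61 v=6: → [60,72); WM=59; [36,48) fires=9
i=4 t=35 v=2: DROP (t<59-2); WM=59
i=5 t=46 v=1: DROP (t<59-2); WM=59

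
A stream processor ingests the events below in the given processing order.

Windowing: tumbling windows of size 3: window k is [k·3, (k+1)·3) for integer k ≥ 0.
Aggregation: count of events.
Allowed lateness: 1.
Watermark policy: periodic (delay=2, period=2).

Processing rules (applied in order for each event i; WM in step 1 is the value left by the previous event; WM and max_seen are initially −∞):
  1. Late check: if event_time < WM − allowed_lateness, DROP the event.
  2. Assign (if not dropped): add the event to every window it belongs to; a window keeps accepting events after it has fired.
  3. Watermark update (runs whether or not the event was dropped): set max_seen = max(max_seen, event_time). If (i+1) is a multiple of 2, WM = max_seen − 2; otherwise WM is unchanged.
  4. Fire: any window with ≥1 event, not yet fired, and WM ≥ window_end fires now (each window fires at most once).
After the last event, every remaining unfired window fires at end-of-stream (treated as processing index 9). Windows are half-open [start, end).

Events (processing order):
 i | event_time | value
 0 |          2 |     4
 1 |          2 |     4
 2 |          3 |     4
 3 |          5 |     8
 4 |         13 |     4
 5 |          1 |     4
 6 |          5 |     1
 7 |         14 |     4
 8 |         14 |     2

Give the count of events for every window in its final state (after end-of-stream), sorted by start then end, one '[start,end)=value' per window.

[0,3)=2 [3,6)=2 [12,15)=3

i=0 t=2 v=4: → [0,3); WM=−∞
i=1 t=2 v=4: → [0,3); WM=0
i=2 t=3 v=4: → [3,6); WM=0
i=3 t=5 v=8: → [3,6); WM=3; [0,3) fires=2
i=4 t=13 v=4: → [12,15); WM=3
i=5 t=1 v=4: DROP (t<3-1); WM=11; [3,6) fires=2
i=6 t=5 v=1: DROP (t<11-1); WM=11
i=7 t=14 v=4: → [12,15); WM=12
i=8 t=14 v=2: → [12,15); WM=12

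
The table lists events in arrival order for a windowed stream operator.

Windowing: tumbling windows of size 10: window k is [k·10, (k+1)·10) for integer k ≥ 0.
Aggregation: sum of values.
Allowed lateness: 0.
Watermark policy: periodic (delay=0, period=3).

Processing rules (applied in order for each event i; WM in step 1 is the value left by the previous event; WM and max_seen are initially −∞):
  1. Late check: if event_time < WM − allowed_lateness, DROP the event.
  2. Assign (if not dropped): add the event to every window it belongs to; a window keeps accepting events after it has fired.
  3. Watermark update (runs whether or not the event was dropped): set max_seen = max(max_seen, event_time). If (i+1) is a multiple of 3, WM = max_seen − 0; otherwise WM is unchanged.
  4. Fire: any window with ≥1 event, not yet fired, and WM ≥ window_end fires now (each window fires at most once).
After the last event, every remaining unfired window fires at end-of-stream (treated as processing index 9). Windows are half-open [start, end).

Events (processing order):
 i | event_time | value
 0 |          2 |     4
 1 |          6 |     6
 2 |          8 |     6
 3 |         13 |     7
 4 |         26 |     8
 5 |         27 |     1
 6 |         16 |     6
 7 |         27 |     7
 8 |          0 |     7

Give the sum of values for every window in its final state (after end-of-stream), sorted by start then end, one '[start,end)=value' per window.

i=0 t=2 v=4: → [0,10); WM=−∞
i=1 t=6 v=6: → [0,10); WM=−∞
i=2 t=8 v=6: → [0,10); WM=8
i=3 t=13 v=7: → [10,20); WM=8
i=4 t=26 v=8: → [20,30); WM=8
i=5 t=27 v=1: → [20,30); WM=27; [0,10) fires=16 [10,20) fires=7
i=6 t=16 v=6: DROP (t<27-0); WM=27
i=7 t=27 v=7: → [20,30); WM=27
i=8 t=0 v=7: DROP (t<27-0); WM=27

[0,10)=16 [10,20)=7 [20,30)=16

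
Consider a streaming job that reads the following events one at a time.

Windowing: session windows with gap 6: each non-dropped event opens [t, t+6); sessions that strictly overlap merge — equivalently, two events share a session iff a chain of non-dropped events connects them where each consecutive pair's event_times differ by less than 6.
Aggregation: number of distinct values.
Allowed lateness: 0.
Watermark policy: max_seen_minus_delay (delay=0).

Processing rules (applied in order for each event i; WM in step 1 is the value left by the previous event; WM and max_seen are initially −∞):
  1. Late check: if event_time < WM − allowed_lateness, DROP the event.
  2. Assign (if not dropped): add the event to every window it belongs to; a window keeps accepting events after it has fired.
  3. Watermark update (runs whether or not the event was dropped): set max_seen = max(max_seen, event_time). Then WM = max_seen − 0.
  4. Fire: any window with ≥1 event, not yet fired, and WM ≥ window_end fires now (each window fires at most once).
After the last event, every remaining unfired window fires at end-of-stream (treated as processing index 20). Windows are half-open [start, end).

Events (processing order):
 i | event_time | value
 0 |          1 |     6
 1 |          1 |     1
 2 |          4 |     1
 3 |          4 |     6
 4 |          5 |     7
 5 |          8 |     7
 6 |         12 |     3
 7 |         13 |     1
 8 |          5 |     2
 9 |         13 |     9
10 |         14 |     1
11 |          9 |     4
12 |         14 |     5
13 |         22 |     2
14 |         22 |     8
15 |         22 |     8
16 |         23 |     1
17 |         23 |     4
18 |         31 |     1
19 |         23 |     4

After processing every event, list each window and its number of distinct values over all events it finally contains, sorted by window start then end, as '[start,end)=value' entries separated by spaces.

[1,20)=6 [22,29)=4 [31,37)=1

i=0 t=1 v=6: → [1,7); WM=1
i=1 t=1 v=1: → [1,7); WM=1
i=2 t=4 v=1: → [1,10); WM=4
i=3 t=4 v=6: → [1,10); WM=4
i=4 t=5 v=7: → [1,11); WM=5
i=5 t=8 v=7: → [1,14); WM=8
i=6 t=12 v=3: → [1,18); WM=12
i=7 t=13 v=1: → [1,19); WM=13
i=8 t=5 v=2: DROP (t<13-0); WM=13
i=9 t=13 v=9: → [1,19); WM=13
i=10 t=14 v=1: → [1,20); WM=14
i=11 t=9 v=4: DROP (t<14-0); WM=14
i=12 t=14 v=5: → [1,20); WM=14
i=13 t=22 v=2: → [22,28); WM=22
i=14 t=22 v=8: → [22,28); WM=22
i=15 t=22 v=8: → [22,28); WM=22
i=16 t=23 v=1: → [22,29); WM=23
i=17 t=23 v=4: → [22,29); WM=23
i=18 t=31 v=1: → [31,37); WM=31
i=19 t=23 v=4: DROP (t<31-0); WM=31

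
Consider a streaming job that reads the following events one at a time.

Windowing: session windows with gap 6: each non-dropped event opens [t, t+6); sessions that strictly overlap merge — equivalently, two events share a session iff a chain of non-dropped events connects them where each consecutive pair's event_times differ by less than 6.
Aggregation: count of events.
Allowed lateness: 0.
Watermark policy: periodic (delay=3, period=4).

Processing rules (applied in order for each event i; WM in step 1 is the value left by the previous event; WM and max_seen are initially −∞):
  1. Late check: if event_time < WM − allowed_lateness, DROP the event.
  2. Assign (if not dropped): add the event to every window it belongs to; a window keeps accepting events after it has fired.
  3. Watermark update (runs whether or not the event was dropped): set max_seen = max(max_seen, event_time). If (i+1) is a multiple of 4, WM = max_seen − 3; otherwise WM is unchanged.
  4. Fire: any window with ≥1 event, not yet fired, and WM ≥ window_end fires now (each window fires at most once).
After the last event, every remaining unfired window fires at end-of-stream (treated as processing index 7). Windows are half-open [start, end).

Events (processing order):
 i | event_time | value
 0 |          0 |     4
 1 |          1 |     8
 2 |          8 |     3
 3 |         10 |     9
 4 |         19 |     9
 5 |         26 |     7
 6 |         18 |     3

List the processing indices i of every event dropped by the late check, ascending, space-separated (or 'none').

none

i=0 t=0 v=4: → [0,6); WM=−∞
i=1 t=1 v=8: → [0,7); WM=−∞
i=2 t=8 v=3: → [8,14); WM=−∞
i=3 t=10 v=9: → [8,16); WM=7
i=4 t=19 v=9: → [19,25); WM=7
i=5 t=26 v=7: → [26,32); WM=7
i=6 t=18 v=3: → [18,25); WM=7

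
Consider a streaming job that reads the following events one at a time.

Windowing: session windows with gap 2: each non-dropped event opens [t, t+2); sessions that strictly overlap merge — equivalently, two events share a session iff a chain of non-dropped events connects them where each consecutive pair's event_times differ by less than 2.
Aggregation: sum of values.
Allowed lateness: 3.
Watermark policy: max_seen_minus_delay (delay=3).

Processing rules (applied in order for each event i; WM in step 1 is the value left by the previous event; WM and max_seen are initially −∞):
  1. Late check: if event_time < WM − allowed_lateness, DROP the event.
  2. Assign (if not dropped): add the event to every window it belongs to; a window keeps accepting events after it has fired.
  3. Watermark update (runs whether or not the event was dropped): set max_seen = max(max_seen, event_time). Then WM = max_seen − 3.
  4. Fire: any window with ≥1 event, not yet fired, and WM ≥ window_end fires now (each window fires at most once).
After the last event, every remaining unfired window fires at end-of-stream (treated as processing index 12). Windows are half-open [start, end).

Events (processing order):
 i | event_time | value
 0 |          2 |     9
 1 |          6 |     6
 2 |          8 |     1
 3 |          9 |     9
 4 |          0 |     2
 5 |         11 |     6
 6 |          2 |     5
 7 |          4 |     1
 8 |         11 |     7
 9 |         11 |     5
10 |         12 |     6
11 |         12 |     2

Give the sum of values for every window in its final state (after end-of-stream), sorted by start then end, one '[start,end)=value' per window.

i=0 t=2 v=9: → [2,4); WM=-1
i=1 t=6 v=6: → [6,8); WM=3
i=2 t=8 v=1: → [8,10); WM=5
i=3 t=9 v=9: → [8,11); WM=6
i=4 t=0 v=2: DROP (t<6-3); WM=6
i=5 t=11 v=6: → [11,13); WM=8
i=6 t=2 v=5: DROP (t<8-3); WM=8
i=7 t=4 v=1: DROP (t<8-3); WM=8
i=8 t=11 v=7: → [11,13); WM=8
i=9 t=11 v=5: → [11,13); WM=8
i=10 t=12 v=6: → [11,14); WM=9
i=11 t=12 v=2: → [11,14); WM=9

[2,4)=9 [6,8)=6 [8,11)=10 [11,14)=26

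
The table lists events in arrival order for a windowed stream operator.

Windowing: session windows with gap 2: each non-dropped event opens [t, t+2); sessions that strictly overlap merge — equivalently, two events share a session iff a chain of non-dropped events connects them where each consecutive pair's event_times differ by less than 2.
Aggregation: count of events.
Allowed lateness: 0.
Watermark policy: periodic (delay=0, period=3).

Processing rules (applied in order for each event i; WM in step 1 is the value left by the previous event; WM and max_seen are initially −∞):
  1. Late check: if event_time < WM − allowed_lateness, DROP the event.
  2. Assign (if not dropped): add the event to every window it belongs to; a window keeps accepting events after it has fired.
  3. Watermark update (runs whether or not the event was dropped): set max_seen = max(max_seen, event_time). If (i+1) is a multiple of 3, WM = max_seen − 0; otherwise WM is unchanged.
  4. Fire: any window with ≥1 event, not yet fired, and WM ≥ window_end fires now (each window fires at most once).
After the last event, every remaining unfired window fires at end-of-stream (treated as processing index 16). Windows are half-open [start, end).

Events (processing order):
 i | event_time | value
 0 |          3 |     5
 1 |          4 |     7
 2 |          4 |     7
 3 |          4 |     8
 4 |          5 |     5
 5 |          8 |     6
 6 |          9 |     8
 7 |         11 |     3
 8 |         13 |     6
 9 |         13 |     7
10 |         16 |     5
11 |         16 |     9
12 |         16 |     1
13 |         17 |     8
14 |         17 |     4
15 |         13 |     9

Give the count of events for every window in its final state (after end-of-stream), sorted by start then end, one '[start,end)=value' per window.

[3,7)=5 [8,11)=2 [11,13)=1 [13,15)=2 [16,19)=5

i=0 t=3 v=5: → [3,5); WM=−∞
i=1 t=4 v=7: → [3,6); WM=−∞
i=2 t=4 v=7: → [3,6); WM=4
i=3 t=4 v=8: → [3,6); WM=4
i=4 t=5 v=5: → [3,7); WM=4
i=5 t=8 v=6: → [8,10); WM=8
i=6 t=9 v=8: → [8,11); WM=8
i=7 t=11 v=3: → [11,13); WM=8
i=8 t=13 v=6: → [13,15); WM=13
i=9 t=13 v=7: → [13,15); WM=13
i=10 t=16 v=5: → [16,18); WM=13
i=11 t=16 v=9: → [16,18); WM=16
i=12 t=16 v=1: → [16,18); WM=16
i=13 t=17 v=8: → [16,19); WM=16
i=14 t=17 v=4: → [16,19); WM=17
i=15 t=13 v=9: DROP (t<17-0); WM=17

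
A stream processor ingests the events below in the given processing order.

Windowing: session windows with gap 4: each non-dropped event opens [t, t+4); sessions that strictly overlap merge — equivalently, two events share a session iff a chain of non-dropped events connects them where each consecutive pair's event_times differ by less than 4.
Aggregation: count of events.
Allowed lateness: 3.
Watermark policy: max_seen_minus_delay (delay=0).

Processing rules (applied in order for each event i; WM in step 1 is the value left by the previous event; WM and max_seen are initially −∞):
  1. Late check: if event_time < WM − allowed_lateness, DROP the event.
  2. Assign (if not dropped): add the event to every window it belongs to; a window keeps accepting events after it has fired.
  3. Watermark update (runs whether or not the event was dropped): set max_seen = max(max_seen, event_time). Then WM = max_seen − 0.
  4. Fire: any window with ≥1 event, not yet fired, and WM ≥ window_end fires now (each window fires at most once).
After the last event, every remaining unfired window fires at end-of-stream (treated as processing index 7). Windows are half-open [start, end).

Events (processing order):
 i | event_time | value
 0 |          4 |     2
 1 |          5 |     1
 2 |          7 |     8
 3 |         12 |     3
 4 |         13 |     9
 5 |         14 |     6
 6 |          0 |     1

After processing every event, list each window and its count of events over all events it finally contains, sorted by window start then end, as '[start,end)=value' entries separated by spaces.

[4,11)=3 [12,18)=3

i=0 t=4 v=2: → [4,8); WM=4
i=1 t=5 v=1: → [4,9); WM=5
i=2 t=7 v=8: → [4,11); WM=7
i=3 t=12 v=3: → [12,16); WM=12
i=4 t=13 v=9: → [12,17); WM=13
i=5 t=14 v=6: → [12,18); WM=14
i=6 t=0 v=1: DROP (t<14-3); WM=14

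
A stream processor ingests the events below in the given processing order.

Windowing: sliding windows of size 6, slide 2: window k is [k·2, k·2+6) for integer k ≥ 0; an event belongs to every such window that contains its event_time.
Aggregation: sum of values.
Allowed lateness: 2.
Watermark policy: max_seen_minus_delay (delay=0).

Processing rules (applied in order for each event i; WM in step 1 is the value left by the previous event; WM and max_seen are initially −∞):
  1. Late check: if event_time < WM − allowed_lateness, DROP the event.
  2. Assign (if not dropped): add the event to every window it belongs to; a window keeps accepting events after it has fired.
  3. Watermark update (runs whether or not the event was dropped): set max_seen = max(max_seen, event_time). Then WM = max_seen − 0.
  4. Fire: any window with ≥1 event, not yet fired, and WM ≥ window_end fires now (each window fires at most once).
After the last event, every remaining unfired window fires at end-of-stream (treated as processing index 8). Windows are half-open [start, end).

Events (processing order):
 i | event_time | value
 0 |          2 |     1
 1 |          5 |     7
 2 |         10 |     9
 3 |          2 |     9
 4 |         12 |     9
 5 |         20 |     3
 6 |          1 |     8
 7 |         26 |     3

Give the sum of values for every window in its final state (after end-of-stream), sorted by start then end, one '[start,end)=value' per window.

[0,6)=8 [2,8)=8 [4,10)=7 [6,12)=9 [8,14)=18 [10,16)=18 [12,18)=9 [16,22)=3 [18,24)=3 [20,26)=3 [22,28)=3 [24,30)=3 [26,32)=3

i=0 t=2 v=1: → [2,8),[0,6); WM=2
i=1 t=5 v=7: → [4,10),[2,8),[0,6); WM=5
i=2 t=10 v=9: → [10,16),[8,14),[6,12); WM=10; [0,6) fires=8 [2,8) fires=8 [4,10) fires=7
i=3 t=2 v=9: DROP (t<10-2); WM=10
i=4 t=12 v=9: → [12,18),[10,16),[8,14); WM=12; [6,12) fires=9
i=5 t=20 v=3: → [20,26),[18,24),[16,22); WM=20; [8,14) fires=18 [10,16) fires=18 [12,18) fires=9
i=6 t=1 v=8: DROP (t<20-2); WM=20
i=7 t=26 v=3: → [26,32),[24,30),[22,28); WM=26; [16,22) fires=3 [18,24) fires=3 [20,26) fires=3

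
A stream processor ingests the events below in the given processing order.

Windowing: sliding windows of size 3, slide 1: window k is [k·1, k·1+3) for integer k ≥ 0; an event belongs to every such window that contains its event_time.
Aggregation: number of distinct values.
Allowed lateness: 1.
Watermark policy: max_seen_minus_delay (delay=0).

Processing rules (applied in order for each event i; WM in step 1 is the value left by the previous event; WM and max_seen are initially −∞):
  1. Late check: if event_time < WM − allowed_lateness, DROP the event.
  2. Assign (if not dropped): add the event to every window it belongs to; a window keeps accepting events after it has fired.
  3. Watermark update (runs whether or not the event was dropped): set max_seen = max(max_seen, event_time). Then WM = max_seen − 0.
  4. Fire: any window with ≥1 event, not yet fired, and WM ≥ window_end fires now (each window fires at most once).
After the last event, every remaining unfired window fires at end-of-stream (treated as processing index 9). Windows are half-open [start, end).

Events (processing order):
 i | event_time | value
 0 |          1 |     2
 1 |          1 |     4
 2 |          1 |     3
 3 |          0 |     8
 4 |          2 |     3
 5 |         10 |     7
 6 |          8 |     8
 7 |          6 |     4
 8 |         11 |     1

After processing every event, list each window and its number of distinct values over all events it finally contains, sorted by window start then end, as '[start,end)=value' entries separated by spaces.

[0,3)=4 [1,4)=3 [2,5)=1 [8,11)=1 [9,12)=2 [10,13)=2 [11,14)=1

i=0 t=1 v=2: → [1,4),[0,3); WM=1
i=1 t=1 v=4: → [1,4),[0,3); WM=1
i=2 t=1 v=3: → [1,4),[0,3); WM=1
i=3 t=0 v=8: → [0,3); WM=1
i=4 t=2 v=3: → [2,5),[1,4),[0,3); WM=2
i=5 t=10 v=7: → [10,13),[9,12),[8,11); WM=10; [0,3) fires=4 [1,4) fires=3 [2,5) fires=1
i=6 t=8 v=8: DROP (t<10-1); WM=10
i=7 t=6 v=4: DROP (t<10-1); WM=10
i=8 t=11 v=1: → [11,14),[10,13),[9,12); WM=11; [8,11) fires=1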